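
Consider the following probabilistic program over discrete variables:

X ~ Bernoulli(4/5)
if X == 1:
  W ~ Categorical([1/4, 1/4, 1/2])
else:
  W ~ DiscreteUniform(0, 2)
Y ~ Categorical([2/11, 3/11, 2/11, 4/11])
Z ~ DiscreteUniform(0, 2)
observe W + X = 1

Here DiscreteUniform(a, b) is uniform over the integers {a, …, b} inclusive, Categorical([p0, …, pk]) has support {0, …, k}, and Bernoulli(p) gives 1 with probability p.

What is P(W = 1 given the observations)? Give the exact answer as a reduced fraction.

Enumerate traces; 24 have nonzero weight after conditioning:
  (X=0, W=1, Y=0, Z=0) weight 2/495
  (X=0, W=1, Y=0, Z=1) weight 2/495
  (X=0, W=1, Y=0, Z=2) weight 2/495
  (X=0, W=1, Y=1, Z=0) weight 1/165
  (X=0, W=1, Y=1, Z=1) weight 1/165
  (X=0, W=1, Y=1, Z=2) weight 1/165
  (X=0, W=1, Y=2, Z=0) weight 2/495
  (X=0, W=1, Y=2, Z=1) weight 2/495
  (X=1, W=0, Y=0, Z=0) weight 2/165
  … 15 more
Group by W:
  weight(W=0) = 1/5
  weight(W=1) = 1/15
Total weight = 1/5 + 1/15 = 4/15
P(W=0 | obs) = 1/5 / 4/15 = 3/4
P(W=1 | obs) = 1/15 / 4/15 = 1/4

P(W = 1 | obs) = 1/4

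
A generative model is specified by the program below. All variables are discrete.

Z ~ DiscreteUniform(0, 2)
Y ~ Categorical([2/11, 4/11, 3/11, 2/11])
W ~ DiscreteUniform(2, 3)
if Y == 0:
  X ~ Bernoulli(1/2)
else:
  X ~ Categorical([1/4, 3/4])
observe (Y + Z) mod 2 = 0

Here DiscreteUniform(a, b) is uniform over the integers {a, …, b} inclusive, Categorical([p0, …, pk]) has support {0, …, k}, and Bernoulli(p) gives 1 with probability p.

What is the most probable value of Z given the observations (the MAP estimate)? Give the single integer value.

Enumerate traces; 24 have nonzero weight after conditioning:
  (Z=0, Y=0, W=2, X=0) weight 1/66
  (Z=0, Y=0, W=2, X=1) weight 1/66
  (Z=0, Y=0, W=3, X=0) weight 1/66
  (Z=0, Y=0, W=3, X=1) weight 1/66
  (Z=0, Y=2, W=2, X=0) weight 1/88
  (Z=0, Y=2, W=2, X=1) weight 3/88
  (Z=0, Y=2, W=3, X=0) weight 1/88
  (Z=0, Y=2, W=3, X=1) weight 3/88
  (Z=1, Y=1, W=2, X=0) weight 1/66
  (Z=2, Y=0, W=2, X=0) weight 1/66
  … 14 more
Group by Z:
  weight(Z=0) = 5/33
  weight(Z=1) = 2/11
  weight(Z=2) = 5/33
Total weight = 5/33 + 2/11 + 5/33 = 16/33
P(Z=0 | obs) = 5/33 / 16/33 = 5/16
P(Z=1 | obs) = 2/11 / 16/33 = 3/8
P(Z=2 | obs) = 5/33 / 16/33 = 5/16
argmax = 1

argmax_v P(Z = v | obs) = 1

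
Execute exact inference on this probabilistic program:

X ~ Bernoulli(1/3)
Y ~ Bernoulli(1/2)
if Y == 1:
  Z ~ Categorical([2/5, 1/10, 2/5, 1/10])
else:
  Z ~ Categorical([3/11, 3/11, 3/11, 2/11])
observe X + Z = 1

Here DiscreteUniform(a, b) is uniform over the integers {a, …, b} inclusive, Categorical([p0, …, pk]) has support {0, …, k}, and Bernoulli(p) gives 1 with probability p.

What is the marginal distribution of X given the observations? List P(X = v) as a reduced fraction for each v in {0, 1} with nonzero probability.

Enumerate traces; 4 have nonzero weight after conditioning:
  (X=0, Y=0, Z=1) weight 1/11
  (X=0, Y=1, Z=1) weight 1/30
  (X=1, Y=0, Z=0) weight 1/22
  (X=1, Y=1, Z=0) weight 1/15
Group by X:
  weight(X=0) = 41/330
  weight(X=1) = 37/330
Total weight = 41/330 + 37/330 = 13/55
P(X=0 | obs) = 41/330 / 13/55 = 41/78
P(X=1 | obs) = 37/330 / 13/55 = 37/78

P(X=0) = 41/78, P(X=1) = 37/78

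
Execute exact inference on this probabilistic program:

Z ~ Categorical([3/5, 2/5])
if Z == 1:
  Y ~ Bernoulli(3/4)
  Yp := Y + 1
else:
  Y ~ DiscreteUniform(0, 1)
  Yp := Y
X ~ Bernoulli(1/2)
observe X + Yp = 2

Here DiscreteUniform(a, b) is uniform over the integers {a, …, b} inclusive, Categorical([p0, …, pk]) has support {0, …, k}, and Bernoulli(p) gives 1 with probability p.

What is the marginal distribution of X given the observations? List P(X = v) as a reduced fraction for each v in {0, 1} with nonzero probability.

Enumerate traces; 3 have nonzero weight after conditioning:
  (Z=0, Y=1, X=1) weight 3/20
  (Z=1, Y=0, X=1) weight 1/20
  (Z=1, Y=1, X=0) weight 3/20
Group by X:
  weight(X=0) = 3/20
  weight(X=1) = 1/5
Total weight = 3/20 + 1/5 = 7/20
P(X=0 | obs) = 3/20 / 7/20 = 3/7
P(X=1 | obs) = 1/5 / 7/20 = 4/7

P(X=0) = 3/7, P(X=1) = 4/7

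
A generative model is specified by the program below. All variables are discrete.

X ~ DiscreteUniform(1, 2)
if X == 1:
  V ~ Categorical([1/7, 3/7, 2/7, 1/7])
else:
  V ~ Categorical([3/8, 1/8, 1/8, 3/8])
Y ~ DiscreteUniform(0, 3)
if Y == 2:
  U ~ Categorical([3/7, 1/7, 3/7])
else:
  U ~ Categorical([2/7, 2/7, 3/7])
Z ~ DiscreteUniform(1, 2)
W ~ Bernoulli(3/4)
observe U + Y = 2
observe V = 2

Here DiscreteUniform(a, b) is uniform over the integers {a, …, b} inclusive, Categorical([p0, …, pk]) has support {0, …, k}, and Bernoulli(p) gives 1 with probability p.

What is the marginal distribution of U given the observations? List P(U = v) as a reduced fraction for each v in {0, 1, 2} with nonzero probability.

P(U=0) = 3/8, P(U=1) = 1/4, P(U=2) = 3/8

Enumerate traces; 24 have nonzero weight after conditioning:
  (X=1, V=2, Y=0, U=2, Z=1, W=0) weight 3/1568
  (X=1, V=2, Y=0, U=2, Z=1, W=1) weight 9/1568
  (X=1, V=2, Y=0, U=2, Z=2, W=0) weight 3/1568
  (X=1, V=2, Y=0, U=2, Z=2, W=1) weight 9/1568
  (X=1, V=2, Y=1, U=1, Z=1, W=0) weight 1/784
  (X=1, V=2, Y=1, U=1, Z=1, W=1) weight 3/784
  (X=1, V=2, Y=1, U=1, Z=2, W=0) weight 1/784
  (X=1, V=2, Y=1, U=1, Z=2, W=1) weight 3/784
  (X=1, V=2, Y=2, U=0, Z=1, W=0) weight 3/1568
  … 15 more
Group by U:
  weight(U=0) = 69/3136
  weight(U=1) = 23/1568
  weight(U=2) = 69/3136
Total weight = 69/3136 + 23/1568 + 69/3136 = 23/392
P(U=0 | obs) = 69/3136 / 23/392 = 3/8
P(U=1 | obs) = 23/1568 / 23/392 = 1/4
P(U=2 | obs) = 69/3136 / 23/392 = 3/8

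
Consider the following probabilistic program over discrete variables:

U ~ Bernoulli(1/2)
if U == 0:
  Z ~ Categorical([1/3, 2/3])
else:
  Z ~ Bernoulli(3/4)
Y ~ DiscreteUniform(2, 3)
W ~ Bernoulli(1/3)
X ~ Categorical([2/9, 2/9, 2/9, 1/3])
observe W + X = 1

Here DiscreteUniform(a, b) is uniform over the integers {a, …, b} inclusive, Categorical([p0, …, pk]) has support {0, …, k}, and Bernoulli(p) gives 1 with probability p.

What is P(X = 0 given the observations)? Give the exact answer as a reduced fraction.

P(X = 0 | obs) = 1/3

Enumerate traces; 16 have nonzero weight after conditioning:
  (U=0, Z=0, Y=2, W=0, X=1) weight 1/81
  (U=0, Z=0, Y=2, W=1, X=0) weight 1/162
  (U=0, Z=0, Y=3, W=0, X=1) weight 1/81
  (U=0, Z=0, Y=3, W=1, X=0) weight 1/162
  (U=0, Z=1, Y=2, W=0, X=1) weight 2/81
  (U=0, Z=1, Y=2, W=1, X=0) weight 1/81
  (U=0, Z=1, Y=3, W=0, X=1) weight 2/81
  (U=0, Z=1, Y=3, W=1, X=0) weight 1/81
  … 8 more
Group by X:
  weight(X=0) = 2/27
  weight(X=1) = 4/27
Total weight = 2/27 + 4/27 = 2/9
P(X=0 | obs) = 2/27 / 2/9 = 1/3
P(X=1 | obs) = 4/27 / 2/9 = 2/3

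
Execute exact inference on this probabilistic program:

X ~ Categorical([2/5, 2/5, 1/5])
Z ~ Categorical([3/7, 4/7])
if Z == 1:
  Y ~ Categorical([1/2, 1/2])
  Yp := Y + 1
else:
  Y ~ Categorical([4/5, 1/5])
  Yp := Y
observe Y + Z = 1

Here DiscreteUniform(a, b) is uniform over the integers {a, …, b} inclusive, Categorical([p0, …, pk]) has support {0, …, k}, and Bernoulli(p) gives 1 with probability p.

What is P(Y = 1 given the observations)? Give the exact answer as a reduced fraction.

P(Y = 1 | obs) = 3/13

Enumerate traces; 6 have nonzero weight after conditioning:
  (X=0, Z=0, Y=1) weight 6/175
  (X=0, Z=1, Y=0) weight 4/35
  (X=1, Z=0, Y=1) weight 6/175
  (X=1, Z=1, Y=0) weight 4/35
  (X=2, Z=0, Y=1) weight 3/175
  (X=2, Z=1, Y=0) weight 2/35
Group by Y:
  weight(Y=0) = 2/7
  weight(Y=1) = 3/35
Total weight = 2/7 + 3/35 = 13/35
P(Y=0 | obs) = 2/7 / 13/35 = 10/13
P(Y=1 | obs) = 3/35 / 13/35 = 3/13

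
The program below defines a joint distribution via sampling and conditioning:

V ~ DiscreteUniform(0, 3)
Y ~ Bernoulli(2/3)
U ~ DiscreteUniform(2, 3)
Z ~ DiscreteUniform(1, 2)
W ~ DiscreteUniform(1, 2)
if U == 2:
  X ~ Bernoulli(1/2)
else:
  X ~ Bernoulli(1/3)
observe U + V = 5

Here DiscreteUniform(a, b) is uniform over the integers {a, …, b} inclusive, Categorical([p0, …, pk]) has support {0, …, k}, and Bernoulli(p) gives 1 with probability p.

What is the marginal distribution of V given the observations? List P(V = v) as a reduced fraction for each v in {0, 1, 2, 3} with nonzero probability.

P(V=2) = 1/2, P(V=3) = 1/2

Enumerate traces; 32 have nonzero weight after conditioning:
  (V=2, Y=0, U=3, Z=1, W=1, X=0) weight 1/144
  (V=2, Y=0, U=3, Z=1, W=1, X=1) weight 1/288
  (V=2, Y=0, U=3, Z=1, W=2, X=0) weight 1/144
  (V=2, Y=0, U=3, Z=1, W=2, X=1) weight 1/288
  (V=2, Y=0, U=3, Z=2, W=1, X=0) weight 1/144
  (V=2, Y=0, U=3, Z=2, W=1, X=1) weight 1/288
  (V=2, Y=0, U=3, Z=2, W=2, X=0) weight 1/144
  (V=2, Y=0, U=3, Z=2, W=2, X=1) weight 1/288
  (V=3, Y=0, U=2, Z=1, W=1, X=0) weight 1/192
  … 23 more
Group by V:
  weight(V=2) = 1/8
  weight(V=3) = 1/8
Total weight = 1/8 + 1/8 = 1/4
P(V=2 | obs) = 1/8 / 1/4 = 1/2
P(V=3 | obs) = 1/8 / 1/4 = 1/2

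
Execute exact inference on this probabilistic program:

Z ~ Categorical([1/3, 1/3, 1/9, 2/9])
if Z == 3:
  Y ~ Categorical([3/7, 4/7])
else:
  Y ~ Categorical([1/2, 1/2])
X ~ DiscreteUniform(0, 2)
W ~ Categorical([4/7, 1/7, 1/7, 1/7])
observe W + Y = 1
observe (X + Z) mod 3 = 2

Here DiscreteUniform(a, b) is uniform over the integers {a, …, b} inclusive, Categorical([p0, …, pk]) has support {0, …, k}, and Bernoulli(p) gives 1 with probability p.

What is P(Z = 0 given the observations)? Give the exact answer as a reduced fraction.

P(Z = 0 | obs) = 35/107

Enumerate traces; 8 have nonzero weight after conditioning:
  (Z=0, Y=0, X=2, W=1) weight 1/126
  (Z=0, Y=1, X=2, W=0) weight 2/63
  (Z=1, Y=0, X=1, W=1) weight 1/126
  (Z=1, Y=1, X=1, W=0) weight 2/63
  (Z=2, Y=0, X=0, W=1) weight 1/378
  (Z=2, Y=1, X=0, W=0) weight 2/189
  (Z=3, Y=0, X=2, W=1) weight 2/441
  (Z=3, Y=1, X=2, W=0) weight 32/1323
Group by Z:
  weight(Z=0) = 5/126
  weight(Z=1) = 5/126
  weight(Z=2) = 5/378
  weight(Z=3) = 38/1323
Total weight = 5/126 + 5/126 + 5/378 + 38/1323 = 107/882
P(Z=0 | obs) = 5/126 / 107/882 = 35/107
P(Z=1 | obs) = 5/126 / 107/882 = 35/107
P(Z=2 | obs) = 5/378 / 107/882 = 35/321
P(Z=3 | obs) = 38/1323 / 107/882 = 76/321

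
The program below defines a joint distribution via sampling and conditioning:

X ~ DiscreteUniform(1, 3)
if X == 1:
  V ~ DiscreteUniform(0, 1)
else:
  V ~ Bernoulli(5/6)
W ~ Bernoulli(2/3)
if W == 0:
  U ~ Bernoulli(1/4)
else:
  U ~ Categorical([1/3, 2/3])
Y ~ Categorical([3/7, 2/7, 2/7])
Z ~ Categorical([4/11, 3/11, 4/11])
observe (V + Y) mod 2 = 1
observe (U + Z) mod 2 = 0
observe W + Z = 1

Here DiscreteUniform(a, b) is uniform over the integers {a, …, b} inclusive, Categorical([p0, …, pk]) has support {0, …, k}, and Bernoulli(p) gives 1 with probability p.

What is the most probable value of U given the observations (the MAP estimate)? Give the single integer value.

Enumerate traces; 18 have nonzero weight after conditioning:
  (X=1, V=0, W=0, U=1, Y=1, Z=1) weight 1/924
  (X=1, V=0, W=1, U=0, Y=1, Z=0) weight 8/2079
  (X=1, V=1, W=0, U=1, Y=0, Z=1) weight 1/616
  (X=1, V=1, W=0, U=1, Y=2, Z=1) weight 1/924
  (X=1, V=1, W=1, U=0, Y=0, Z=0) weight 4/693
  (X=1, V=1, W=1, U=0, Y=2, Z=0) weight 8/2079
  (X=2, V=0, W=0, U=1, Y=1, Z=1) weight 1/2772
  (X=2, V=0, W=1, U=0, Y=1, Z=0) weight 8/6237
  … 10 more
Group by U:
  weight(U=0) = 100/2079
  weight(U=1) = 25/1848
Total weight = 100/2079 + 25/1848 = 1025/16632
P(U=0 | obs) = 100/2079 / 1025/16632 = 32/41
P(U=1 | obs) = 25/1848 / 1025/16632 = 9/41
argmax = 0

argmax_v P(U = v | obs) = 0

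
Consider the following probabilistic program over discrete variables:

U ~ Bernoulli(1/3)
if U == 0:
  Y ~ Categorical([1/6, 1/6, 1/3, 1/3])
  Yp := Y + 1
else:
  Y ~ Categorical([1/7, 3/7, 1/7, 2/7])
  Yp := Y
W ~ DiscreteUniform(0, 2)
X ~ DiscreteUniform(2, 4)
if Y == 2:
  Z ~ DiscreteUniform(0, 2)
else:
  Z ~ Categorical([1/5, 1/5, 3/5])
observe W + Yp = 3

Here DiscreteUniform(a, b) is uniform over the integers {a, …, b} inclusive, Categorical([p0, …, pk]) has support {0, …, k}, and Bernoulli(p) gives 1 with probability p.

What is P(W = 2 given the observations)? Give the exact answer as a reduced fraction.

Enumerate traces; 54 have nonzero weight after conditioning:
  (U=0, Y=0, W=2, X=2, Z=0) weight 1/405
  (U=0, Y=0, W=2, X=2, Z=1) weight 1/405
  (U=0, Y=0, W=2, X=2, Z=2) weight 1/135
  (U=0, Y=0, W=2, X=3, Z=0) weight 1/405
  (U=0, Y=0, W=2, X=3, Z=1) weight 1/405
  (U=0, Y=0, W=2, X=3, Z=2) weight 1/135
  (U=0, Y=0, W=2, X=4, Z=0) weight 1/405
  (U=0, Y=0, W=2, X=4, Z=1) weight 1/405
  (U=0, Y=1, W=1, X=2, Z=0) weight 1/405
  (U=0, Y=2, W=0, X=2, Z=0) weight 2/243
  … 44 more
Group by W:
  weight(W=0) = 20/189
  weight(W=1) = 10/189
  weight(W=2) = 16/189
Total weight = 20/189 + 10/189 + 16/189 = 46/189
P(W=0 | obs) = 20/189 / 46/189 = 10/23
P(W=1 | obs) = 10/189 / 46/189 = 5/23
P(W=2 | obs) = 16/189 / 46/189 = 8/23

P(W = 2 | obs) = 8/23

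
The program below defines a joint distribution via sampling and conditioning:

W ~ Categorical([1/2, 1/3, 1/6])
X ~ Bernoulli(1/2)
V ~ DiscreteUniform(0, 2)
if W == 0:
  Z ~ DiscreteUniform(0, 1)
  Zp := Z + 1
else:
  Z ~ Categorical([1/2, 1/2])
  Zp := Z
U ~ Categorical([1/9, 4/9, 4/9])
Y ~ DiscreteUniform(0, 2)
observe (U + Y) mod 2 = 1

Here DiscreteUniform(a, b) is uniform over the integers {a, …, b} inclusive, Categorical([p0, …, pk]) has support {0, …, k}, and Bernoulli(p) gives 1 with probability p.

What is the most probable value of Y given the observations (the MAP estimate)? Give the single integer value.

argmax_v P(Y = v | obs) = 1

Enumerate traces; 144 have nonzero weight after conditioning:
  (W=0, X=0, V=0, Z=0, U=0, Y=1) weight 1/648
  (W=0, X=0, V=0, Z=0, U=1, Y=0) weight 1/162
  (W=0, X=0, V=0, Z=0, U=1, Y=2) weight 1/162
  (W=0, X=0, V=0, Z=0, U=2, Y=1) weight 1/162
  (W=0, X=0, V=0, Z=1, U=0, Y=1) weight 1/648
  (W=0, X=0, V=0, Z=1, U=1, Y=0) weight 1/162
  (W=0, X=0, V=0, Z=1, U=1, Y=2) weight 1/162
  (W=0, X=0, V=0, Z=1, U=2, Y=1) weight 1/162
  … 136 more
Group by Y:
  weight(Y=0) = 4/27
  weight(Y=1) = 5/27
  weight(Y=2) = 4/27
Total weight = 4/27 + 5/27 + 4/27 = 13/27
P(Y=0 | obs) = 4/27 / 13/27 = 4/13
P(Y=1 | obs) = 5/27 / 13/27 = 5/13
P(Y=2 | obs) = 4/27 / 13/27 = 4/13
argmax = 1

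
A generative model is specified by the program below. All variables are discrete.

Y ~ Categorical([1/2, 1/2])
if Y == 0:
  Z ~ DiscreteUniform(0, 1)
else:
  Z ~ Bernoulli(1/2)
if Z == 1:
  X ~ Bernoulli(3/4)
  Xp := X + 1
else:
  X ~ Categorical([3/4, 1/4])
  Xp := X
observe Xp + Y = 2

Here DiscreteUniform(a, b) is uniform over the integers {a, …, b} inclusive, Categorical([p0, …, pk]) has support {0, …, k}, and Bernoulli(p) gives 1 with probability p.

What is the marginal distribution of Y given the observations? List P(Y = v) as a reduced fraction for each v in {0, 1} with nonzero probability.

Enumerate traces; 3 have nonzero weight after conditioning:
  (Y=0, Z=1, X=1) weight 3/16
  (Y=1, Z=0, X=1) weight 1/16
  (Y=1, Z=1, X=0) weight 1/16
Group by Y:
  weight(Y=0) = 3/16
  weight(Y=1) = 1/8
Total weight = 3/16 + 1/8 = 5/16
P(Y=0 | obs) = 3/16 / 5/16 = 3/5
P(Y=1 | obs) = 1/8 / 5/16 = 2/5

P(Y=0) = 3/5, P(Y=1) = 2/5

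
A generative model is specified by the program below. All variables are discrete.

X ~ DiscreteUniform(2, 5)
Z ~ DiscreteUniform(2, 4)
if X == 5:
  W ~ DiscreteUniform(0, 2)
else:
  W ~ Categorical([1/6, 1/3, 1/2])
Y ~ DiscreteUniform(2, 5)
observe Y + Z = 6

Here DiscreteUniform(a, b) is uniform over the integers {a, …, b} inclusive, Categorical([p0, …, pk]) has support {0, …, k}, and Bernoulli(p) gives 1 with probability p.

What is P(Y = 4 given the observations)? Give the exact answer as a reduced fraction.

Enumerate traces; 36 have nonzero weight after conditioning:
  (X=2, Z=2, W=0, Y=4) weight 1/288
  (X=2, Z=2, W=1, Y=4) weight 1/144
  (X=2, Z=2, W=2, Y=4) weight 1/96
  (X=2, Z=3, W=0, Y=3) weight 1/288
  (X=2, Z=3, W=1, Y=3) weight 1/144
  (X=2, Z=3, W=2, Y=3) weight 1/96
  (X=2, Z=4, W=0, Y=2) weight 1/288
  (X=2, Z=4, W=1, Y=2) weight 1/144
  … 28 more
Group by Y:
  weight(Y=2) = 1/12
  weight(Y=3) = 1/12
  weight(Y=4) = 1/12
Total weight = 1/12 + 1/12 + 1/12 = 1/4
P(Y=2 | obs) = 1/12 / 1/4 = 1/3
P(Y=3 | obs) = 1/12 / 1/4 = 1/3
P(Y=4 | obs) = 1/12 / 1/4 = 1/3

P(Y = 4 | obs) = 1/3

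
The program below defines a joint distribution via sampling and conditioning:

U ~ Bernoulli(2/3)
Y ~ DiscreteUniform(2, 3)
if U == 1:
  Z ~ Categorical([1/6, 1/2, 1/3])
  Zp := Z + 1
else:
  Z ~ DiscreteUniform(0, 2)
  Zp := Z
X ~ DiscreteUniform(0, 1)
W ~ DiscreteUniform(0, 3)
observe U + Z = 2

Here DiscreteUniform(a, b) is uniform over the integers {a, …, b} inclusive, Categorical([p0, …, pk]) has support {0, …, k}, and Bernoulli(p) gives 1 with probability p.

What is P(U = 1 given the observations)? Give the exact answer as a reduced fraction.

Enumerate traces; 32 have nonzero weight after conditioning:
  (U=0, Y=2, Z=2, X=0, W=0) weight 1/144
  (U=0, Y=2, Z=2, X=0, W=1) weight 1/144
  (U=0, Y=2, Z=2, X=0, W=2) weight 1/144
  (U=0, Y=2, Z=2, X=0, W=3) weight 1/144
  (U=0, Y=2, Z=2, X=1, W=0) weight 1/144
  (U=0, Y=2, Z=2, X=1, W=1) weight 1/144
  (U=0, Y=2, Z=2, X=1, W=2) weight 1/144
  (U=0, Y=2, Z=2, X=1, W=3) weight 1/144
  (U=1, Y=2, Z=1, X=0, W=0) weight 1/48
  … 23 more
Group by U:
  weight(U=0) = 1/9
  weight(U=1) = 1/3
Total weight = 1/9 + 1/3 = 4/9
P(U=0 | obs) = 1/9 / 4/9 = 1/4
P(U=1 | obs) = 1/3 / 4/9 = 3/4

P(U = 1 | obs) = 3/4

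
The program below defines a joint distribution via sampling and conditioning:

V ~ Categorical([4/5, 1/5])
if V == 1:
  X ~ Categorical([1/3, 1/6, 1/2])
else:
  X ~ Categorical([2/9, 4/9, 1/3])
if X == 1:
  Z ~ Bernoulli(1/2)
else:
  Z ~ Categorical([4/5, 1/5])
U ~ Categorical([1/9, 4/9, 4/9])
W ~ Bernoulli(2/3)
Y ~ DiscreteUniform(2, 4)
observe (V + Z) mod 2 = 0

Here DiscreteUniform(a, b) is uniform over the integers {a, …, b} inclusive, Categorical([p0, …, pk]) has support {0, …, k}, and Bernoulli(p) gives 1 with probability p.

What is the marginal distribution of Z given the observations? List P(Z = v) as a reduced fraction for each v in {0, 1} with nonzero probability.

P(Z=0) = 32/35, P(Z=1) = 3/35

Enumerate traces; 108 have nonzero weight after conditioning:
  (V=0, X=0, Z=0, U=0, W=0, Y=2) weight 32/18225
  (V=0, X=0, Z=0, U=0, W=0, Y=3) weight 32/18225
  (V=0, X=0, Z=0, U=0, W=0, Y=4) weight 32/18225
  (V=0, X=0, Z=0, U=0, W=1, Y=2) weight 64/18225
  (V=0, X=0, Z=0, U=0, W=1, Y=3) weight 64/18225
  (V=0, X=0, Z=0, U=0, W=1, Y=4) weight 64/18225
  (V=0, X=0, Z=0, U=1, W=0, Y=2) weight 128/18225
  (V=0, X=0, Z=0, U=1, W=0, Y=3) weight 128/18225
  (V=1, X=0, Z=1, U=0, W=0, Y=2) weight 1/6075
  … 99 more
Group by Z:
  weight(Z=0) = 8/15
  weight(Z=1) = 1/20
Total weight = 8/15 + 1/20 = 7/12
P(Z=0 | obs) = 8/15 / 7/12 = 32/35
P(Z=1 | obs) = 1/20 / 7/12 = 3/35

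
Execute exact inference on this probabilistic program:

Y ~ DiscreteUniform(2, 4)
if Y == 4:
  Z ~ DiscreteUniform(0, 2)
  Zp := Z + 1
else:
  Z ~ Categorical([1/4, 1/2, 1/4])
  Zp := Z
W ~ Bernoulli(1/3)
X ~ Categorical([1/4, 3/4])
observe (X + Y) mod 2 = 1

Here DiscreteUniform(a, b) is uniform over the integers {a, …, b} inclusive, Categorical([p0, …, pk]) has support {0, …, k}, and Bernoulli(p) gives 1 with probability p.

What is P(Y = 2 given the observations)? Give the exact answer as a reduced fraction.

P(Y = 2 | obs) = 3/7

Enumerate traces; 18 have nonzero weight after conditioning:
  (Y=2, Z=0, W=0, X=1) weight 1/24
  (Y=2, Z=0, W=1, X=1) weight 1/48
  (Y=2, Z=1, W=0, X=1) weight 1/12
  (Y=2, Z=1, W=1, X=1) weight 1/24
  (Y=2, Z=2, W=0, X=1) weight 1/24
  (Y=2, Z=2, W=1, X=1) weight 1/48
  (Y=3, Z=0, W=0, X=0) weight 1/72
  (Y=3, Z=0, W=1, X=0) weight 1/144
  (Y=4, Z=0, W=0, X=1) weight 1/18
  … 9 more
Group by Y:
  weight(Y=2) = 1/4
  weight(Y=3) = 1/12
  weight(Y=4) = 1/4
Total weight = 1/4 + 1/12 + 1/4 = 7/12
P(Y=2 | obs) = 1/4 / 7/12 = 3/7
P(Y=3 | obs) = 1/12 / 7/12 = 1/7
P(Y=4 | obs) = 1/4 / 7/12 = 3/7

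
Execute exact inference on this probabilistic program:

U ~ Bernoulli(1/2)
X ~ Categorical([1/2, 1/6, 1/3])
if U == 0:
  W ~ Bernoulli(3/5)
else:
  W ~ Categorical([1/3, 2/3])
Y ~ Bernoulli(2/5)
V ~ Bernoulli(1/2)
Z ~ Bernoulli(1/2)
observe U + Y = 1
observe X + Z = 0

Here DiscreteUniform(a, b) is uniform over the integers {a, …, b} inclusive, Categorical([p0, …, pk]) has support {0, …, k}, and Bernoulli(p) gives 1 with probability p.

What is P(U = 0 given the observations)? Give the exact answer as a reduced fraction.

P(U = 0 | obs) = 2/5

Enumerate traces; 8 have nonzero weight after conditioning:
  (U=0, X=0, W=0, Y=1, V=0, Z=0) weight 1/100
  (U=0, X=0, W=0, Y=1, V=1, Z=0) weight 1/100
  (U=0, X=0, W=1, Y=1, V=0, Z=0) weight 3/200
  (U=0, X=0, W=1, Y=1, V=1, Z=0) weight 3/200
  (U=1, X=0, W=0, Y=0, V=0, Z=0) weight 1/80
  (U=1, X=0, W=0, Y=0, V=1, Z=0) weight 1/80
  (U=1, X=0, W=1, Y=0, V=0, Z=0) weight 1/40
  (U=1, X=0, W=1, Y=0, V=1, Z=0) weight 1/40
Group by U:
  weight(U=0) = 1/20
  weight(U=1) = 3/40
Total weight = 1/20 + 3/40 = 1/8
P(U=0 | obs) = 1/20 / 1/8 = 2/5
P(U=1 | obs) = 3/40 / 1/8 = 3/5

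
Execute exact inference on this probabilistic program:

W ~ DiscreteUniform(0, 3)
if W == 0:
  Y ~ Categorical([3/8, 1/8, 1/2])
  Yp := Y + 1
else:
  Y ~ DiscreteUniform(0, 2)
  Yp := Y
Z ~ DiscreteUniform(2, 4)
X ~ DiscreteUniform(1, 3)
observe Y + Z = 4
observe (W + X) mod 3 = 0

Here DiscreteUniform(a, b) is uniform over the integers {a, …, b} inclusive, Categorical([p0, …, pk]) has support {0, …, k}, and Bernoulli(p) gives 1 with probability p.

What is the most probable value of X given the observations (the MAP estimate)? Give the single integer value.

Enumerate traces; 12 have nonzero weight after conditioning:
  (W=0, Y=0, Z=4, X=3) weight 1/96
  (W=0, Y=1, Z=3, X=3) weight 1/288
  (W=0, Y=2, Z=2, X=3) weight 1/72
  (W=1, Y=0, Z=4, X=2) weight 1/108
  (W=1, Y=1, Z=3, X=2) weight 1/108
  (W=1, Y=2, Z=2, X=2) weight 1/108
  (W=2, Y=0, Z=4, X=1) weight 1/108
  (W=2, Y=1, Z=3, X=1) weight 1/108
  … 4 more
Group by X:
  weight(X=1) = 1/36
  weight(X=2) = 1/36
  weight(X=3) = 1/18
Total weight = 1/36 + 1/36 + 1/18 = 1/9
P(X=1 | obs) = 1/36 / 1/9 = 1/4
P(X=2 | obs) = 1/36 / 1/9 = 1/4
P(X=3 | obs) = 1/18 / 1/9 = 1/2
argmax = 3

argmax_v P(X = v | obs) = 3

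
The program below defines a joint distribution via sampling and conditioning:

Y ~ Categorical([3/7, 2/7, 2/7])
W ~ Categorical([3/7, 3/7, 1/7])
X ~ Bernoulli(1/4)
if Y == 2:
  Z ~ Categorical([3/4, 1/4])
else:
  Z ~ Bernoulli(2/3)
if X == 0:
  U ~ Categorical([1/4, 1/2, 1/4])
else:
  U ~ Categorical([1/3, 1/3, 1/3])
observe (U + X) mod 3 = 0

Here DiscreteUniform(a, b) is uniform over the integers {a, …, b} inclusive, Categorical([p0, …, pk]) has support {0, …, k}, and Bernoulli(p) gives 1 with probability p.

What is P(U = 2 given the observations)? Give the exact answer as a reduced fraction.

P(U = 2 | obs) = 4/13

Enumerate traces; 36 have nonzero weight after conditioning:
  (Y=0, W=0, X=0, Z=0, U=0) weight 9/784
  (Y=0, W=0, X=0, Z=1, U=0) weight 9/392
  (Y=0, W=0, X=1, Z=0, U=2) weight 1/196
  (Y=0, W=0, X=1, Z=1, U=2) weight 1/98
  (Y=0, W=1, X=0, Z=0, U=0) weight 9/784
  (Y=0, W=1, X=0, Z=1, U=0) weight 9/392
  (Y=0, W=1, X=1, Z=0, U=2) weight 1/196
  (Y=0, W=1, X=1, Z=1, U=2) weight 1/98
  … 28 more
Group by U:
  weight(U=0) = 3/16
  weight(U=2) = 1/12
Total weight = 3/16 + 1/12 = 13/48
P(U=0 | obs) = 3/16 / 13/48 = 9/13
P(U=2 | obs) = 1/12 / 13/48 = 4/13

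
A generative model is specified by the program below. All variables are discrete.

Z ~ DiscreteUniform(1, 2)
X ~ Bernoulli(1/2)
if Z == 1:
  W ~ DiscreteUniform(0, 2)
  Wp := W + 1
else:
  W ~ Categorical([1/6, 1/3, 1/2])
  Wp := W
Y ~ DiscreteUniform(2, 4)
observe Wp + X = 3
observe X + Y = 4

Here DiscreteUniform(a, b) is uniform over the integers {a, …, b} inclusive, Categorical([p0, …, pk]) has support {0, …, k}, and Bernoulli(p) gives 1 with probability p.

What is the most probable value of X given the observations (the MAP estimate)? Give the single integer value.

argmax_v P(X = v | obs) = 1

Enumerate traces; 3 have nonzero weight after conditioning:
  (Z=1, X=0, W=2, Y=4) weight 1/36
  (Z=1, X=1, W=1, Y=3) weight 1/36
  (Z=2, X=1, W=2, Y=3) weight 1/24
Group by X:
  weight(X=0) = 1/36
  weight(X=1) = 5/72
Total weight = 1/36 + 5/72 = 7/72
P(X=0 | obs) = 1/36 / 7/72 = 2/7
P(X=1 | obs) = 5/72 / 7/72 = 5/7
argmax = 1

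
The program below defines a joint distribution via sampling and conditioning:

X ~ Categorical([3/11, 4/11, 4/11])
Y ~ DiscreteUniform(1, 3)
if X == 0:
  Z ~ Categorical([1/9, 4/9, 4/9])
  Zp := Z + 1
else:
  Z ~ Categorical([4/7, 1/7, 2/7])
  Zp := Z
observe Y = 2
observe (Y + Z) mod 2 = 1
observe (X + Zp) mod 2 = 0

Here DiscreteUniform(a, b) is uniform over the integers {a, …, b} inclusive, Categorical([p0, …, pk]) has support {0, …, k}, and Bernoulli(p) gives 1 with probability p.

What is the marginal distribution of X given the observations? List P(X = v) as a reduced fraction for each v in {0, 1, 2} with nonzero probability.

Enumerate traces; 2 have nonzero weight after conditioning:
  (X=0, Y=2, Z=1) weight 4/99
  (X=1, Y=2, Z=1) weight 4/231
Group by X:
  weight(X=0) = 4/99
  weight(X=1) = 4/231
Total weight = 4/99 + 4/231 = 40/693
P(X=0 | obs) = 4/99 / 40/693 = 7/10
P(X=1 | obs) = 4/231 / 40/693 = 3/10

P(X=0) = 7/10, P(X=1) = 3/10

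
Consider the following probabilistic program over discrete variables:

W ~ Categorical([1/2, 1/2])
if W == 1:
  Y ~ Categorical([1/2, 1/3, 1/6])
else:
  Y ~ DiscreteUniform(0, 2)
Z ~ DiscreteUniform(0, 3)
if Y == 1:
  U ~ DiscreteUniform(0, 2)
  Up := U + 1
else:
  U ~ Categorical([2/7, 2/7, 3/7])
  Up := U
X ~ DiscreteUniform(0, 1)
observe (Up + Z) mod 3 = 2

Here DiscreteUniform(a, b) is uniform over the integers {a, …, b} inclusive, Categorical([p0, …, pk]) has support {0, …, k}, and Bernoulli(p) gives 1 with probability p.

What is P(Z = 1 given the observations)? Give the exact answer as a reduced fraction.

Enumerate traces; 48 have nonzero weight after conditioning:
  (W=0, Y=0, Z=0, U=2, X=0) weight 1/112
  (W=0, Y=0, Z=0, U=2, X=1) weight 1/112
  (W=0, Y=0, Z=1, U=1, X=0) weight 1/168
  (W=0, Y=0, Z=1, U=1, X=1) weight 1/168
  (W=0, Y=0, Z=2, U=0, X=0) weight 1/168
  (W=0, Y=0, Z=2, U=0, X=1) weight 1/168
  (W=0, Y=0, Z=3, U=2, X=0) weight 1/112
  (W=0, Y=0, Z=3, U=2, X=1) weight 1/112
  … 40 more
Group by Z:
  weight(Z=0) = 25/252
  weight(Z=1) = 19/252
  weight(Z=2) = 19/252
  weight(Z=3) = 25/252
Total weight = 25/252 + 19/252 + 19/252 + 25/252 = 22/63
P(Z=0 | obs) = 25/252 / 22/63 = 25/88
P(Z=1 | obs) = 19/252 / 22/63 = 19/88
P(Z=2 | obs) = 19/252 / 22/63 = 19/88
P(Z=3 | obs) = 25/252 / 22/63 = 25/88

P(Z = 1 | obs) = 19/88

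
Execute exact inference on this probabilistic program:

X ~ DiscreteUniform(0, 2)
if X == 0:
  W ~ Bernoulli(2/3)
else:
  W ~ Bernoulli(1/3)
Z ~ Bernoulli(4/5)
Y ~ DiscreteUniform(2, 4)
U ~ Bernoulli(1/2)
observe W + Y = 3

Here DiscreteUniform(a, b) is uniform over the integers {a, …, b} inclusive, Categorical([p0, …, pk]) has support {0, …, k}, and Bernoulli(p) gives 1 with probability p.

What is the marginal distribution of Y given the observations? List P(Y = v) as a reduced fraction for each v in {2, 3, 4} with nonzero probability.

P(Y=2) = 4/9, P(Y=3) = 5/9

Enumerate traces; 24 have nonzero weight after conditioning:
  (X=0, W=0, Z=0, Y=3, U=0) weight 1/270
  (X=0, W=0, Z=0, Y=3, U=1) weight 1/270
  (X=0, W=0, Z=1, Y=3, U=0) weight 2/135
  (X=0, W=0, Z=1, Y=3, U=1) weight 2/135
  (X=0, W=1, Z=0, Y=2, U=0) weight 1/135
  (X=0, W=1, Z=0, Y=2, U=1) weight 1/135
  (X=0, W=1, Z=1, Y=2, U=0) weight 4/135
  (X=0, W=1, Z=1, Y=2, U=1) weight 4/135
  … 16 more
Group by Y:
  weight(Y=2) = 4/27
  weight(Y=3) = 5/27
Total weight = 4/27 + 5/27 = 1/3
P(Y=2 | obs) = 4/27 / 1/3 = 4/9
P(Y=3 | obs) = 5/27 / 1/3 = 5/9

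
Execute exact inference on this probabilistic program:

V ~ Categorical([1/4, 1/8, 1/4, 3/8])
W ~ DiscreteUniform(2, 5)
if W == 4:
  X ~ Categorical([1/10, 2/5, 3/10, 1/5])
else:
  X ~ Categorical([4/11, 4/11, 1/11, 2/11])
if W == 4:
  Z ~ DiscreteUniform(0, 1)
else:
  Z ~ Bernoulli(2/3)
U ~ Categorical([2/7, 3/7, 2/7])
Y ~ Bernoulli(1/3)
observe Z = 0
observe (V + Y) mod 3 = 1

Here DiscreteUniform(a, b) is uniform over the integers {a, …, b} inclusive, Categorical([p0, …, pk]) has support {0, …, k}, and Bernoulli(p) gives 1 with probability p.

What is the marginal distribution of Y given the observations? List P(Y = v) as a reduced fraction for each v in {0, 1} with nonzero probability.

P(Y=0) = 2/7, P(Y=1) = 5/7

Enumerate traces; 144 have nonzero weight after conditioning:
  (V=0, W=2, X=0, Z=0, U=0, Y=1) weight 1/1386
  (V=0, W=2, X=0, Z=0, U=1, Y=1) weight 1/924
  (V=0, W=2, X=0, Z=0, U=2, Y=1) weight 1/1386
  (V=0, W=2, X=1, Z=0, U=0, Y=1) weight 1/1386
  (V=0, W=2, X=1, Z=0, U=1, Y=1) weight 1/924
  (V=0, W=2, X=1, Z=0, U=2, Y=1) weight 1/1386
  (V=0, W=2, X=2, Z=0, U=0, Y=1) weight 1/5544
  (V=0, W=2, X=2, Z=0, U=1, Y=1) weight 1/3696
  (V=1, W=2, X=0, Z=0, U=0, Y=0) weight 1/1386
  … 135 more
Group by Y:
  weight(Y=0) = 1/32
  weight(Y=1) = 5/64
Total weight = 1/32 + 5/64 = 7/64
P(Y=0 | obs) = 1/32 / 7/64 = 2/7
P(Y=1 | obs) = 5/64 / 7/64 = 5/7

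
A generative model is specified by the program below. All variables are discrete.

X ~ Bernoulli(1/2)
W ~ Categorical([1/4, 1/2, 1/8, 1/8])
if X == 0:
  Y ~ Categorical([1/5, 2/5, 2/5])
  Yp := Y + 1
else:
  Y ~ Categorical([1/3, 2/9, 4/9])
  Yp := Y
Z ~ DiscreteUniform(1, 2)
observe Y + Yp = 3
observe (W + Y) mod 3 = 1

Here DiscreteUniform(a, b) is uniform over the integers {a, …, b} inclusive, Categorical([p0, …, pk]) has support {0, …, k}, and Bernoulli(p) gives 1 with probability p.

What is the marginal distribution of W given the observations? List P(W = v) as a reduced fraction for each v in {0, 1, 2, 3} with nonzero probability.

P(W=0) = 2/3, P(W=3) = 1/3

Enumerate traces; 4 have nonzero weight after conditioning:
  (X=0, W=0, Y=1, Z=1) weight 1/40
  (X=0, W=0, Y=1, Z=2) weight 1/40
  (X=0, W=3, Y=1, Z=1) weight 1/80
  (X=0, W=3, Y=1, Z=2) weight 1/80
Group by W:
  weight(W=0) = 1/20
  weight(W=3) = 1/40
Total weight = 1/20 + 1/40 = 3/40
P(W=0 | obs) = 1/20 / 3/40 = 2/3
P(W=3 | obs) = 1/40 / 3/40 = 1/3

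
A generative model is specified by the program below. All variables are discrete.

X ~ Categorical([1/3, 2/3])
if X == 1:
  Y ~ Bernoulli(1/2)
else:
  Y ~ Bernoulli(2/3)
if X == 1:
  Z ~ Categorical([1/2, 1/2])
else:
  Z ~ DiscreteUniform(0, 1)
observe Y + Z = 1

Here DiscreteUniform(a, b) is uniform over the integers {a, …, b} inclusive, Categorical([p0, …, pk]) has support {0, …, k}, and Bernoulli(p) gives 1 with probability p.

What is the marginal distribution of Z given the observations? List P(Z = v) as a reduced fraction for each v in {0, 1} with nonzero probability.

Enumerate traces; 4 have nonzero weight after conditioning:
  (X=0, Y=0, Z=1) weight 1/18
  (X=0, Y=1, Z=0) weight 1/9
  (X=1, Y=0, Z=1) weight 1/6
  (X=1, Y=1, Z=0) weight 1/6
Group by Z:
  weight(Z=0) = 5/18
  weight(Z=1) = 2/9
Total weight = 5/18 + 2/9 = 1/2
P(Z=0 | obs) = 5/18 / 1/2 = 5/9
P(Z=1 | obs) = 2/9 / 1/2 = 4/9

P(Z=0) = 5/9, P(Z=1) = 4/9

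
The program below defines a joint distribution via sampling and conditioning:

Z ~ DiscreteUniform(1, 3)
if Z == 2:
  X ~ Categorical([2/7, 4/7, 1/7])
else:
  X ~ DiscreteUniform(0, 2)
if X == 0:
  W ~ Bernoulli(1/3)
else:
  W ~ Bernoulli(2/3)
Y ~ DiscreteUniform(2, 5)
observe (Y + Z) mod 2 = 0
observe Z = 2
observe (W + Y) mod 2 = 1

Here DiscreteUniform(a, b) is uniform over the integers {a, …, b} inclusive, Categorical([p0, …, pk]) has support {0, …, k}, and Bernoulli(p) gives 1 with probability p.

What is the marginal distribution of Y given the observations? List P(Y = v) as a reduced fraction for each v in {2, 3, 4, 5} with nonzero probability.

P(Y=2) = 1/2, P(Y=4) = 1/2

Enumerate traces; 6 have nonzero weight after conditioning:
  (Z=2, X=0, W=1, Y=2) weight 1/126
  (Z=2, X=0, W=1, Y=4) weight 1/126
  (Z=2, X=1, W=1, Y=2) weight 2/63
  (Z=2, X=1, W=1, Y=4) weight 2/63
  (Z=2, X=2, W=1, Y=2) weight 1/126
  (Z=2, X=2, W=1, Y=4) weight 1/126
Group by Y:
  weight(Y=2) = 1/21
  weight(Y=4) = 1/21
Total weight = 1/21 + 1/21 = 2/21
P(Y=2 | obs) = 1/21 / 2/21 = 1/2
P(Y=4 | obs) = 1/21 / 2/21 = 1/2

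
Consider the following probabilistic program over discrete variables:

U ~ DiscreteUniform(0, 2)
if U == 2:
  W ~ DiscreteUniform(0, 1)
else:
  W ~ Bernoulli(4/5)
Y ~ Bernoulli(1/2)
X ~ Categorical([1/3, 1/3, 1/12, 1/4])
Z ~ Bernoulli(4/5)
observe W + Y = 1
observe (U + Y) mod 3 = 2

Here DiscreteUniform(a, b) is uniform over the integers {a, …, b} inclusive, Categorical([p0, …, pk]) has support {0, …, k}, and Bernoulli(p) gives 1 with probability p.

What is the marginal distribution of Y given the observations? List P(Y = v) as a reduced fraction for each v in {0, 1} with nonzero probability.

P(Y=0) = 5/7, P(Y=1) = 2/7

Enumerate traces; 16 have nonzero weight after conditioning:
  (U=1, W=0, Y=1, X=0, Z=0) weight 1/450
  (U=1, W=0, Y=1, X=0, Z=1) weight 2/225
  (U=1, W=0, Y=1, X=1, Z=0) weight 1/450
  (U=1, W=0, Y=1, X=1, Z=1) weight 2/225
  (U=1, W=0, Y=1, X=2, Z=0) weight 1/1800
  (U=1, W=0, Y=1, X=2, Z=1) weight 1/450
  (U=1, W=0, Y=1, X=3, Z=0) weight 1/600
  (U=1, W=0, Y=1, X=3, Z=1) weight 1/150
  (U=2, W=1, Y=0, X=0, Z=0) weight 1/180
  … 7 more
Group by Y:
  weight(Y=0) = 1/12
  weight(Y=1) = 1/30
Total weight = 1/12 + 1/30 = 7/60
P(Y=0 | obs) = 1/12 / 7/60 = 5/7
P(Y=1 | obs) = 1/30 / 7/60 = 2/7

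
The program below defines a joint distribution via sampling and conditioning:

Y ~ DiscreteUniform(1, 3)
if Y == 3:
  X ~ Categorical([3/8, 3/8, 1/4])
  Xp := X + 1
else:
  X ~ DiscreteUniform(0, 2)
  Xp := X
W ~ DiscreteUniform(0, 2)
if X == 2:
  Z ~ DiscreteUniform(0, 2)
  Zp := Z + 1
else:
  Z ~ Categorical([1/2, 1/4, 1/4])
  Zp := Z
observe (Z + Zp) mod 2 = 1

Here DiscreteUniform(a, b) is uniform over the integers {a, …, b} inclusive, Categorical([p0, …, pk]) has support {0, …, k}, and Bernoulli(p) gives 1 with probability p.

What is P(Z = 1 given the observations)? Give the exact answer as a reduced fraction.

Enumerate traces; 27 have nonzero weight after conditioning:
  (Y=1, X=2, W=0, Z=0) weight 1/81
  (Y=1, X=2, W=0, Z=1) weight 1/81
  (Y=1, X=2, W=0, Z=2) weight 1/81
  (Y=1, X=2, W=1, Z=0) weight 1/81
  (Y=1, X=2, W=1, Z=1) weight 1/81
  (Y=1, X=2, W=1, Z=2) weight 1/81
  (Y=1, X=2, W=2, Z=0) weight 1/81
  (Y=1, X=2, W=2, Z=1) weight 1/81
  … 19 more
Group by Z:
  weight(Z=0) = 11/108
  weight(Z=1) = 11/108
  weight(Z=2) = 11/108
Total weight = 11/108 + 11/108 + 11/108 = 11/36
P(Z=0 | obs) = 11/108 / 11/36 = 1/3
P(Z=1 | obs) = 11/108 / 11/36 = 1/3
P(Z=2 | obs) = 11/108 / 11/36 = 1/3

P(Z = 1 | obs) = 1/3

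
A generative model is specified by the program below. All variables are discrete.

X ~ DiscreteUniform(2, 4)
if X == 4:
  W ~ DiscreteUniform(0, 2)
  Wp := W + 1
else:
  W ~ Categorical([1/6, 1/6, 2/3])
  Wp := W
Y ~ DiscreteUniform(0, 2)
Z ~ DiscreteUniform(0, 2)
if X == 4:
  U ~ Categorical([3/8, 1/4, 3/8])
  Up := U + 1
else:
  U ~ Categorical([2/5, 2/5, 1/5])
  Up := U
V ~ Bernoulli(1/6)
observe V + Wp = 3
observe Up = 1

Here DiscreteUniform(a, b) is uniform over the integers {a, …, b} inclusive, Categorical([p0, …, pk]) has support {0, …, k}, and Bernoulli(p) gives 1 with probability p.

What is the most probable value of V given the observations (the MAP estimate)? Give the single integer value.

argmax_v P(V = v | obs) = 1

Enumerate traces; 36 have nonzero weight after conditioning:
  (X=2, W=2, Y=0, Z=0, U=1, V=1) weight 2/1215
  (X=2, W=2, Y=0, Z=1, U=1, V=1) weight 2/1215
  (X=2, W=2, Y=0, Z=2, U=1, V=1) weight 2/1215
  (X=2, W=2, Y=1, Z=0, U=1, V=1) weight 2/1215
  (X=2, W=2, Y=1, Z=1, U=1, V=1) weight 2/1215
  (X=2, W=2, Y=1, Z=2, U=1, V=1) weight 2/1215
  (X=2, W=2, Y=2, Z=0, U=1, V=1) weight 2/1215
  (X=2, W=2, Y=2, Z=1, U=1, V=1) weight 2/1215
  (X=4, W=2, Y=0, Z=0, U=0, V=0) weight 5/1296
  … 27 more
Group by V:
  weight(V=0) = 5/144
  weight(V=1) = 79/2160
Total weight = 5/144 + 79/2160 = 77/1080
P(V=0 | obs) = 5/144 / 77/1080 = 75/154
P(V=1 | obs) = 79/2160 / 77/1080 = 79/154
argmax = 1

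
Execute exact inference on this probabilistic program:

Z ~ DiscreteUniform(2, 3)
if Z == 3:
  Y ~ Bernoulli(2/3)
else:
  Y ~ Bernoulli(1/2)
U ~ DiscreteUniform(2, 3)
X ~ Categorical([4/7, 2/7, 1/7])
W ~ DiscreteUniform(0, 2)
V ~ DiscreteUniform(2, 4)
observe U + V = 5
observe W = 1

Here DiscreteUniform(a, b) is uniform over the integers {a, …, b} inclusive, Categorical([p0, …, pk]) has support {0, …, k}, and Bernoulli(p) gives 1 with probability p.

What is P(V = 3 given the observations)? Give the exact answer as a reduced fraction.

Enumerate traces; 24 have nonzero weight after conditioning:
  (Z=2, Y=0, U=2, X=0, W=1, V=3) weight 1/126
  (Z=2, Y=0, U=2, X=1, W=1, V=3) weight 1/252
  (Z=2, Y=0, U=2, X=2, W=1, V=3) weight 1/504
  (Z=2, Y=0, U=3, X=0, W=1, V=2) weight 1/126
  (Z=2, Y=0, U=3, X=1, W=1, V=2) weight 1/252
  (Z=2, Y=0, U=3, X=2, W=1, V=2) weight 1/504
  (Z=2, Y=1, U=2, X=0, W=1, V=3) weight 1/126
  (Z=2, Y=1, U=2, X=1, W=1, V=3) weight 1/252
  … 16 more
Group by V:
  weight(V=2) = 1/18
  weight(V=3) = 1/18
Total weight = 1/18 + 1/18 = 1/9
P(V=2 | obs) = 1/18 / 1/9 = 1/2
P(V=3 | obs) = 1/18 / 1/9 = 1/2

P(V = 3 | obs) = 1/2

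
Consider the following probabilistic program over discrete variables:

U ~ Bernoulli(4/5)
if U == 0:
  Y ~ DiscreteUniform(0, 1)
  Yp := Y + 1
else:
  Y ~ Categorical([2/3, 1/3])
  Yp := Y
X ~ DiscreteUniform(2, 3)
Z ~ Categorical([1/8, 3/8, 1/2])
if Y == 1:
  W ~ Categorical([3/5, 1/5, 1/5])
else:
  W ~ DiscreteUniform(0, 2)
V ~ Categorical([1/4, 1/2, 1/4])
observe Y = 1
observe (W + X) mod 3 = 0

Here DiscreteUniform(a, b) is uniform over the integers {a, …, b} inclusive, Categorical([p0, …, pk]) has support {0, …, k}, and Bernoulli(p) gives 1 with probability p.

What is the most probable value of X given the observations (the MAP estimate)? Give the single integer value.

argmax_v P(X = v | obs) = 3

Enumerate traces; 36 have nonzero weight after conditioning:
  (U=0, Y=1, X=2, Z=0, W=1, V=0) weight 1/3200
  (U=0, Y=1, X=2, Z=0, W=1, V=1) weight 1/1600
  (U=0, Y=1, X=2, Z=0, W=1, V=2) weight 1/3200
  (U=0, Y=1, X=2, Z=1, W=1, V=0) weight 3/3200
  (U=0, Y=1, X=2, Z=1, W=1, V=1) weight 3/1600
  (U=0, Y=1, X=2, Z=1, W=1, V=2) weight 3/3200
  (U=0, Y=1, X=2, Z=2, W=1, V=0) weight 1/800
  (U=0, Y=1, X=2, Z=2, W=1, V=1) weight 1/400
  (U=0, Y=1, X=3, Z=0, W=0, V=0) weight 3/3200
  … 27 more
Group by X:
  weight(X=2) = 11/300
  weight(X=3) = 11/100
Total weight = 11/300 + 11/100 = 11/75
P(X=2 | obs) = 11/300 / 11/75 = 1/4
P(X=3 | obs) = 11/100 / 11/75 = 3/4
argmax = 3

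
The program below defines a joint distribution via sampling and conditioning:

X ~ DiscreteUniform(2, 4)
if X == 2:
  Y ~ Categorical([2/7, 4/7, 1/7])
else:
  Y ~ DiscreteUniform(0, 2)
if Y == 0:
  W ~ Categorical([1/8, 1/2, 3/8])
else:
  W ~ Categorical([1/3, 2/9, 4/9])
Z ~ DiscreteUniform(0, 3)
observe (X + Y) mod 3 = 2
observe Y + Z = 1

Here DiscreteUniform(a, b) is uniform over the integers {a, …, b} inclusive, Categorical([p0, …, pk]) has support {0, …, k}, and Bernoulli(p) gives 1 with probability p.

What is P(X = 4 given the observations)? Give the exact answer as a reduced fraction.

Enumerate traces; 6 have nonzero weight after conditioning:
  (X=2, Y=0, W=0, Z=1) weight 1/336
  (X=2, Y=0, W=1, Z=1) weight 1/84
  (X=2, Y=0, W=2, Z=1) weight 1/112
  (X=4, Y=1, W=0, Z=0) weight 1/108
  (X=4, Y=1, W=1, Z=0) weight 1/162
  (X=4, Y=1, W=2, Z=0) weight 1/81
Group by X:
  weight(X=2) = 1/42
  weight(X=4) = 1/36
Total weight = 1/42 + 1/36 = 13/252
P(X=2 | obs) = 1/42 / 13/252 = 6/13
P(X=4 | obs) = 1/36 / 13/252 = 7/13

P(X = 4 | obs) = 7/13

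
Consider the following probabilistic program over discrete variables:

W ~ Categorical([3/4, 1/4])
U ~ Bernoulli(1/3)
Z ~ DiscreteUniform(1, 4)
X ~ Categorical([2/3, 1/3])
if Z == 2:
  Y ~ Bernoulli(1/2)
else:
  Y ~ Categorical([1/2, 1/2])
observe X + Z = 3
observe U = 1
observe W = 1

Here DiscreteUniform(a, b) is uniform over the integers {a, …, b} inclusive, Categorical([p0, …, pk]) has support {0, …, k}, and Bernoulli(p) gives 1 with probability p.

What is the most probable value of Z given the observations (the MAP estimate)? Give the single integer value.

argmax_v P(Z = v | obs) = 3

Enumerate traces; 4 have nonzero weight after conditioning:
  (W=1, U=1, Z=2, X=1, Y=0) weight 1/288
  (W=1, U=1, Z=2, X=1, Y=1) weight 1/288
  (W=1, U=1, Z=3, X=0, Y=0) weight 1/144
  (W=1, U=1, Z=3, X=0, Y=1) weight 1/144
Group by Z:
  weight(Z=2) = 1/144
  weight(Z=3) = 1/72
Total weight = 1/144 + 1/72 = 1/48
P(Z=2 | obs) = 1/144 / 1/48 = 1/3
P(Z=3 | obs) = 1/72 / 1/48 = 2/3
argmax = 3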